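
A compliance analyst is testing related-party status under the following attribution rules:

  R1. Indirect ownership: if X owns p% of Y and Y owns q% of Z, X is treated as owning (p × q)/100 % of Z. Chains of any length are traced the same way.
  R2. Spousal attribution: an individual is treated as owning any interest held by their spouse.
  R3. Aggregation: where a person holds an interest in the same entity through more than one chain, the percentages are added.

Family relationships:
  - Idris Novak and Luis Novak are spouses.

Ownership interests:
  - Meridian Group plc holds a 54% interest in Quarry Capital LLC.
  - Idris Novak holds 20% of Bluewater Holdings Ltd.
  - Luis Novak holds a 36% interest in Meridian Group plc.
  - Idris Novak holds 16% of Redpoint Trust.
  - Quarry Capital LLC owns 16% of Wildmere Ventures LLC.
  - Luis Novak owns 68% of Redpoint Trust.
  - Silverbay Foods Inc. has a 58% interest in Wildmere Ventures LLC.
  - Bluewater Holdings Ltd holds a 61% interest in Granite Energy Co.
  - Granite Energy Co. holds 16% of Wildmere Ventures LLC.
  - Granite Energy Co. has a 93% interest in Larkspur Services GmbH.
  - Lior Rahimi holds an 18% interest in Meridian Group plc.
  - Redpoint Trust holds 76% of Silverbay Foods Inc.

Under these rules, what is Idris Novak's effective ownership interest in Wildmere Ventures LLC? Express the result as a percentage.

42.0896%

By spousal attribution (R2), Idris Novak is treated as also owning Luis Novak's interest in Redpoint Trust, giving 16% + 68% = 84%.
By spousal attribution (R2), Idris Novak is treated as owning Luis Novak's 36% interest in Meridian Group plc.
Chain via Bluewater Holdings Ltd → Granite Energy Co. (R1): 20% × 61% × 16% = 1.952% of Wildmere Ventures LLC.
Chain via Redpoint Trust → Silverbay Foods Inc. (R1): 84% × 76% × 58% = 37.0272% of Wildmere Ventures LLC.
Chain via Meridian Group plc → Quarry Capital LLC (R1): 36% × 54% × 16% = 3.1104% of Wildmere Ventures LLC.
Aggregating (R3): 1.952% + 37.0272% + 3.1104% = 42.0896%.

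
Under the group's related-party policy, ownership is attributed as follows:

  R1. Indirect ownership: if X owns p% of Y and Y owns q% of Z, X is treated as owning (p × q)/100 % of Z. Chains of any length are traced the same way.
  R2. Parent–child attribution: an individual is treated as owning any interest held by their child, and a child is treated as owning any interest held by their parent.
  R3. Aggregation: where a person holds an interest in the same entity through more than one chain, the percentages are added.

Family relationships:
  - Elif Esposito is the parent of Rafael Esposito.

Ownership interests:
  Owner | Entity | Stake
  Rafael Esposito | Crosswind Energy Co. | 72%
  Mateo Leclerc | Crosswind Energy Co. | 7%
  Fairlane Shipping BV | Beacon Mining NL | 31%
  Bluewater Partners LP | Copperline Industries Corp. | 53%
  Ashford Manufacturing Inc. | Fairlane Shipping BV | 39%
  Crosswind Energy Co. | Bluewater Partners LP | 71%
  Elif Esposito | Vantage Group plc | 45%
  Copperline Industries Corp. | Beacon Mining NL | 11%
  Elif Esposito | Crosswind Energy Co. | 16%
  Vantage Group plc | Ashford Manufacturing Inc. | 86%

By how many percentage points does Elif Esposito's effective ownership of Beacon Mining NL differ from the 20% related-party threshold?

By parent–child attribution (R2), Elif Esposito is treated as also owning Rafael Esposito's interest in Crosswind Energy Co, giving 16% + 72% = 88%.
Chain via Vantage Group plc → Ashford Manufacturing Inc. → Fairlane Shipping BV (R1): 45% × 86% × 39% × 31% = 4.67883% of Beacon Mining NL.
Chain via Crosswind Energy Co. → Bluewater Partners LP → Copperline Industries Corp. (R1): 88% × 71% × 53% × 11% = 3.642584% of Beacon Mining NL.
Aggregating (R3): 4.67883% + 3.642584% = 8.321414%.
8.321414% falls short of the 20% threshold by 11.678586 percentage points.

11.678586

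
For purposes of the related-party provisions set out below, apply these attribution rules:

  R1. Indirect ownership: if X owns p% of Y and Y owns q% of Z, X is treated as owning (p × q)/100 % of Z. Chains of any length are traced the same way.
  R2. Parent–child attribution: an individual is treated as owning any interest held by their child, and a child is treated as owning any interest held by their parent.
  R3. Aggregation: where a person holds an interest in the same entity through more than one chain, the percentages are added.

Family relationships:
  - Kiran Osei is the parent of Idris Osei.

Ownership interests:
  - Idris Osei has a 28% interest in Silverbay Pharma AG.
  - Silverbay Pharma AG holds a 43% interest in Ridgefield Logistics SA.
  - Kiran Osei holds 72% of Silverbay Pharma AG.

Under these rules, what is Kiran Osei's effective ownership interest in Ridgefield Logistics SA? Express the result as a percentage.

By parent–child attribution (R2), Kiran Osei is treated as also owning Idris Osei's interest in Silverbay Pharma AG, giving 72% + 28% = 100%.
Chain via Silverbay Pharma AG (R1): 100% × 43% = 43% of Ridgefield Logistics SA.

43%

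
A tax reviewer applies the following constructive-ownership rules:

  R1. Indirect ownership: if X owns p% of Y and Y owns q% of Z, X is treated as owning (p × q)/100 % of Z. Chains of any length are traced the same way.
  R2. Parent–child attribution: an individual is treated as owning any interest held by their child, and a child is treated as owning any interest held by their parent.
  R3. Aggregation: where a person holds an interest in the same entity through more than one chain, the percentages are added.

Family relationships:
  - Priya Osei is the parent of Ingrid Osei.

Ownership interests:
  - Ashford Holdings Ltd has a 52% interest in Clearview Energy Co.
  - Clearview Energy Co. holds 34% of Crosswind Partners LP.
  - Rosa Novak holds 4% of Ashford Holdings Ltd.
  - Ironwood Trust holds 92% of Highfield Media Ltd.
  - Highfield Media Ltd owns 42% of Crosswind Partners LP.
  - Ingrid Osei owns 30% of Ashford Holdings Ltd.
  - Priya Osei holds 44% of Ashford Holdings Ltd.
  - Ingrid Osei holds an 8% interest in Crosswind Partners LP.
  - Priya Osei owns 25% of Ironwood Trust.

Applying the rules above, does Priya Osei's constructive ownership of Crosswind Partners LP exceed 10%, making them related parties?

Yes

By parent–child attribution (R2), Priya Osei is treated as also owning Ingrid Osei's interest in Ashford Holdings Ltd, giving 44% + 30% = 74%.
By parent–child attribution (R2), Priya Osei is treated as owning Ingrid Osei's 8% interest in Crosswind Partners LP.
Chain via Ashford Holdings Ltd → Clearview Energy Co. (R1): 74% × 52% × 34% = 13.0832% of Crosswind Partners LP.
Chain via Ironwood Trust → Highfield Media Ltd (R1): 25% × 92% × 42% = 9.66% of Crosswind Partners LP.
Direct interest in Crosswind Partners LP: 8%.
Aggregating (R3): 13.0832% + 9.66% + 8% = 30.7432%.
30.7432% exceeds the 10% threshold, so Priya is a related party to Crosswind Partners LP.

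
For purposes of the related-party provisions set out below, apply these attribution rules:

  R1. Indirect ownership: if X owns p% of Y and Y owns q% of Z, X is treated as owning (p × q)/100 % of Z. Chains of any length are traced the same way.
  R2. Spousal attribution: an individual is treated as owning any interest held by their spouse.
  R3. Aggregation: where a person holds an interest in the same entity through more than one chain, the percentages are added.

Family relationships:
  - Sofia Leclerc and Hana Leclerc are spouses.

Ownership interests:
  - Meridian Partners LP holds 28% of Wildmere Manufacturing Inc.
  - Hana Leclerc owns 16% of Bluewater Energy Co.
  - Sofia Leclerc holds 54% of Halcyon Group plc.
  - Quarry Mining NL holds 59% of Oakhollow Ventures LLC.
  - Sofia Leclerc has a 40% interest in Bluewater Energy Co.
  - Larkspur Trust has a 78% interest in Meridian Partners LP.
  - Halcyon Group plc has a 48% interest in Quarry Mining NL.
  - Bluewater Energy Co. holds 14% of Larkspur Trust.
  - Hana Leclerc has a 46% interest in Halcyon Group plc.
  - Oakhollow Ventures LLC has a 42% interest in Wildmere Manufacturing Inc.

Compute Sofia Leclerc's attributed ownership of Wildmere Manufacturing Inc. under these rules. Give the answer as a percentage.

13.606656%

By spousal attribution (R2), Sofia Leclerc is treated as also owning Hana Leclerc's interest in Halcyon Group plc, giving 54% + 46% = 100%.
By spousal attribution (R2), Sofia Leclerc is treated as also owning Hana Leclerc's interest in Bluewater Energy Co, giving 40% + 16% = 56%.
Chain via Halcyon Group plc → Quarry Mining NL → Oakhollow Ventures LLC (R1): 100% × 48% × 59% × 42% = 11.8944% of Wildmere Manufacturing Inc.
Chain via Bluewater Energy Co. → Larkspur Trust → Meridian Partners LP (R1): 56% × 14% × 78% × 28% = 1.712256% of Wildmere Manufacturing Inc.
Aggregating (R3): 11.8944% + 1.712256% = 13.606656%.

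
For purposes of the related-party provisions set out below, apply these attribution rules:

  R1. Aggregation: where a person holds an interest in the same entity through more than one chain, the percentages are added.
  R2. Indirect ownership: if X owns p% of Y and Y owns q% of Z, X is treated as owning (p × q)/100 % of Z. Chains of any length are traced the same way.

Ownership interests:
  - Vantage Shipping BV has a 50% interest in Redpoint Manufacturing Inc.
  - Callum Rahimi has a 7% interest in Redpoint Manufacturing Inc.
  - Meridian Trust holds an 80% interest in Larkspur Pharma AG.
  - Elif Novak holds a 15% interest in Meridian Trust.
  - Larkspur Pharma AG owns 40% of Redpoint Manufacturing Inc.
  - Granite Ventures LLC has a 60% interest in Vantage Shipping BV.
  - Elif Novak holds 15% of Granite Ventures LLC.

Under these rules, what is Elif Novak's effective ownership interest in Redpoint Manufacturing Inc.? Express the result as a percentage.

9.3%

Chain via Granite Ventures LLC → Vantage Shipping BV (R2): 15% × 60% × 50% = 4.5% of Redpoint Manufacturing Inc.
Chain via Meridian Trust → Larkspur Pharma AG (R2): 15% × 80% × 40% = 4.8% of Redpoint Manufacturing Inc.
Aggregating (R1): 4.5% + 4.8% = 9.3%.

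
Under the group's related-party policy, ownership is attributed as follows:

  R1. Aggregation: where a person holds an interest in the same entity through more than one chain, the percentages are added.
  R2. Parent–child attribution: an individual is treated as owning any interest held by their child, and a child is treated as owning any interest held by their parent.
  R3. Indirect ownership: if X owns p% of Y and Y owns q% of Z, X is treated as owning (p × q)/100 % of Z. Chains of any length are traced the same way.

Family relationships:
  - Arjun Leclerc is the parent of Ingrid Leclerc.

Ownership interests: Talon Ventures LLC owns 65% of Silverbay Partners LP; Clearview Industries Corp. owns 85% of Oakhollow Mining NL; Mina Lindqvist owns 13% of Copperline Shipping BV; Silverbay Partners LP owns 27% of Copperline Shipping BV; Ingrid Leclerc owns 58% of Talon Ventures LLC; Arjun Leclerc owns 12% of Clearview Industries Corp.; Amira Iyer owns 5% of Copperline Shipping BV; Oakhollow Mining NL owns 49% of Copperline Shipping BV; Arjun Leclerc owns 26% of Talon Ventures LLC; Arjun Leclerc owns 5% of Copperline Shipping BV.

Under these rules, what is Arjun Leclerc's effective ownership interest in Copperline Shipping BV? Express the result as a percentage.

By parent–child attribution (R2), Arjun Leclerc is treated as also owning Ingrid Leclerc's interest in Talon Ventures LLC, giving 26% + 58% = 84%.
Chain via Talon Ventures LLC → Silverbay Partners LP (R3): 84% × 65% × 27% = 14.742% of Copperline Shipping BV.
Chain via Clearview Industries Corp. → Oakhollow Mining NL (R3): 12% × 85% × 49% = 4.998% of Copperline Shipping BV.
Direct interest in Copperline Shipping BV: 5%.
Aggregating (R1): 14.742% + 4.998% + 5% = 24.74%.

24.74%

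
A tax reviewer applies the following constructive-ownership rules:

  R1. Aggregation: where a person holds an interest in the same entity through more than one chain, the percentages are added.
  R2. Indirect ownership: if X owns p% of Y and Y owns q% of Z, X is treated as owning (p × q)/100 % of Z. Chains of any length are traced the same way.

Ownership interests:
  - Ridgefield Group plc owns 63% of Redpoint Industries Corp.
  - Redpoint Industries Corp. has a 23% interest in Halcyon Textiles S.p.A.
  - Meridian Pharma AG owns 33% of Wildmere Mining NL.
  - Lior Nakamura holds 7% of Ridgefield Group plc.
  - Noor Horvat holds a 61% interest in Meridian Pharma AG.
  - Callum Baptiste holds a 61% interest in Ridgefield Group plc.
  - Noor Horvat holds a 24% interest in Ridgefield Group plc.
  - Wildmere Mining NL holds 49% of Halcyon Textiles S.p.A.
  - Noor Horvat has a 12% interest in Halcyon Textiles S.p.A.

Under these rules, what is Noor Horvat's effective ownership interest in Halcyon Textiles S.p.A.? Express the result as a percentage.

25.3413%

Chain via Ridgefield Group plc → Redpoint Industries Corp. (R2): 24% × 63% × 23% = 3.4776% of Halcyon Textiles S.p.A.
Chain via Meridian Pharma AG → Wildmere Mining NL (R2): 61% × 33% × 49% = 9.8637% of Halcyon Textiles S.p.A.
Direct interest in Halcyon Textiles S.p.A: 12%.
Aggregating (R1): 3.4776% + 9.8637% + 12% = 25.3413%.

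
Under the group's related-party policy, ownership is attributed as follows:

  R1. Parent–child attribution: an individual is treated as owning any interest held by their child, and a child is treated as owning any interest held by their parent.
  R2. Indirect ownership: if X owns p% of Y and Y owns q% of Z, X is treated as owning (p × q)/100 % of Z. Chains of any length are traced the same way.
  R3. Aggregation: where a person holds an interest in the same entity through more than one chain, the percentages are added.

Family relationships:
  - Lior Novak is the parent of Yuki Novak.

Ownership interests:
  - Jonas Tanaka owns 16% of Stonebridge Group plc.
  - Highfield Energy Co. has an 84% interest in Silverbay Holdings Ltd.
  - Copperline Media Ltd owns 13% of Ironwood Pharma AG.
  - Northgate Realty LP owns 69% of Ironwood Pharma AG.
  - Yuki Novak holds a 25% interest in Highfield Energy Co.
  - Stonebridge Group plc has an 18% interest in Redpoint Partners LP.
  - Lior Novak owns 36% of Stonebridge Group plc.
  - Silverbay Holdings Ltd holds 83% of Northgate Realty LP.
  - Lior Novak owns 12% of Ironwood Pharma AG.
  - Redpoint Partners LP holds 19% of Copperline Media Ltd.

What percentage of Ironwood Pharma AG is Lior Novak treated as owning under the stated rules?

By parent–child attribution (R1), Lior Novak is treated as owning Yuki Novak's 25% interest in Highfield Energy Co.
Chain via Stonebridge Group plc → Redpoint Partners LP → Copperline Media Ltd (R2): 36% × 18% × 19% × 13% = 0.160056% of Ironwood Pharma AG.
Direct interest in Ironwood Pharma AG: 12%.
Chain via Highfield Energy Co. → Silverbay Holdings Ltd → Northgate Realty LP (R2): 25% × 84% × 83% × 69% = 12.0267% of Ironwood Pharma AG.
Aggregating (R3): 0.160056% + 12% + 12.0267% = 24.186756%.

24.186756%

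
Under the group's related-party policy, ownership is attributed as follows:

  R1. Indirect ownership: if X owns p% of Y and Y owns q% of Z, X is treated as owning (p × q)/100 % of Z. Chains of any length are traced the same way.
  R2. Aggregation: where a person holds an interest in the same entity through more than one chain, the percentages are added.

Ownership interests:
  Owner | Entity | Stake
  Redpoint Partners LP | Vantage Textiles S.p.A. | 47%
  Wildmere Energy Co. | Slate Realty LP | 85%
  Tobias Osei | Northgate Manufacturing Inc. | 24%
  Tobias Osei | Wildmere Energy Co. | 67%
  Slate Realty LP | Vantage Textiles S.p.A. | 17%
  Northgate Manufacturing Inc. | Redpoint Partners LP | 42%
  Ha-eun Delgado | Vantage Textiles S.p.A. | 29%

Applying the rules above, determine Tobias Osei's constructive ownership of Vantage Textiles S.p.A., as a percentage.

14.4191%

Chain via Wildmere Energy Co. → Slate Realty LP (R1): 67% × 85% × 17% = 9.6815% of Vantage Textiles S.p.A.
Chain via Northgate Manufacturing Inc. → Redpoint Partners LP (R1): 24% × 42% × 47% = 4.7376% of Vantage Textiles S.p.A.
Aggregating (R2): 9.6815% + 4.7376% = 14.4191%.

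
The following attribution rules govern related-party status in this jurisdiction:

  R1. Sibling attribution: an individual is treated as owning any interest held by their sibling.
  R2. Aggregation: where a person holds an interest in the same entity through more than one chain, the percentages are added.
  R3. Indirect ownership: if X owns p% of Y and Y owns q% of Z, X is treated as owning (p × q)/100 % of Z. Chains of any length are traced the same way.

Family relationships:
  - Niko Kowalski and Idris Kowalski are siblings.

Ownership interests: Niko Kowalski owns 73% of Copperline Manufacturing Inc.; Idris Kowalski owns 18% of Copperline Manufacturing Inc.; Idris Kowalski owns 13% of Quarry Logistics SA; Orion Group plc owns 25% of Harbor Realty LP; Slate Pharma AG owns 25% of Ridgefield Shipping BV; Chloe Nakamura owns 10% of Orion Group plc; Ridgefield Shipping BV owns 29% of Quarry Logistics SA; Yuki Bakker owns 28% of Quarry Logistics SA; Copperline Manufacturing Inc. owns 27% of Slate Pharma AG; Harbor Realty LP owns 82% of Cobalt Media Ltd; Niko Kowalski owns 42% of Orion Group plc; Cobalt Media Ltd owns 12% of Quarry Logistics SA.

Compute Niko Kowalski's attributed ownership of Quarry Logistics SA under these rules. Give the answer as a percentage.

15.814525%

By sibling attribution (R1), Niko Kowalski is treated as also owning Idris Kowalski's interest in Copperline Manufacturing Inc, giving 73% + 18% = 91%.
By sibling attribution (R1), Niko Kowalski is treated as owning Idris Kowalski's 13% interest in Quarry Logistics SA.
Chain via Orion Group plc → Harbor Realty LP → Cobalt Media Ltd (R3): 42% × 25% × 82% × 12% = 1.0332% of Quarry Logistics SA.
Chain via Copperline Manufacturing Inc. → Slate Pharma AG → Ridgefield Shipping BV (R3): 91% × 27% × 25% × 29% = 1.781325% of Quarry Logistics SA.
Direct interest in Quarry Logistics SA: 13%.
Aggregating (R2): 1.0332% + 1.781325% + 13% = 15.814525%.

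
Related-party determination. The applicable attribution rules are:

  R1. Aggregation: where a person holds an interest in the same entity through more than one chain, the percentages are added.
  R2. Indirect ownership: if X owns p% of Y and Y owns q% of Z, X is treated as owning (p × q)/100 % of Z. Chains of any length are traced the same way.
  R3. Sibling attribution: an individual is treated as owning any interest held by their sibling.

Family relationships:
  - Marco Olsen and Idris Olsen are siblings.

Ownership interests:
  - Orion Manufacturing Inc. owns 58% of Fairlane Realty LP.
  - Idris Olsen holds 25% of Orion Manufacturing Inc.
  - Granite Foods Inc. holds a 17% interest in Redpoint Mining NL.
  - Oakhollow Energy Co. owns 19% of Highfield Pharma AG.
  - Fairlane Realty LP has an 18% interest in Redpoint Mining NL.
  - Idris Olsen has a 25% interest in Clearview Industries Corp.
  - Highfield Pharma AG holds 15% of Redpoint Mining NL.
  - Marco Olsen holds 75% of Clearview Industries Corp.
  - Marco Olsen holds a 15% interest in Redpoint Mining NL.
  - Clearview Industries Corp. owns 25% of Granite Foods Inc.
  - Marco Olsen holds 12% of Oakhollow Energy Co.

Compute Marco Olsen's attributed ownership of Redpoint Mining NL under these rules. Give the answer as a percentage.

By sibling attribution (R3), Marco Olsen is treated as also owning Idris Olsen's interest in Clearview Industries Corp, giving 75% + 25% = 100%.
By sibling attribution (R3), Marco Olsen is treated as owning Idris Olsen's 25% interest in Orion Manufacturing Inc.
Chain via Oakhollow Energy Co. → Highfield Pharma AG (R2): 12% × 19% × 15% = 0.342% of Redpoint Mining NL.
Chain via Clearview Industries Corp. → Granite Foods Inc. (R2): 100% × 25% × 17% = 4.25% of Redpoint Mining NL.
Direct interest in Redpoint Mining NL: 15%.
Chain via Orion Manufacturing Inc. → Fairlane Realty LP (R2): 25% × 58% × 18% = 2.61% of Redpoint Mining NL.
Aggregating (R1): 0.342% + 4.25% + 15% + 2.61% = 22.202%.

22.202%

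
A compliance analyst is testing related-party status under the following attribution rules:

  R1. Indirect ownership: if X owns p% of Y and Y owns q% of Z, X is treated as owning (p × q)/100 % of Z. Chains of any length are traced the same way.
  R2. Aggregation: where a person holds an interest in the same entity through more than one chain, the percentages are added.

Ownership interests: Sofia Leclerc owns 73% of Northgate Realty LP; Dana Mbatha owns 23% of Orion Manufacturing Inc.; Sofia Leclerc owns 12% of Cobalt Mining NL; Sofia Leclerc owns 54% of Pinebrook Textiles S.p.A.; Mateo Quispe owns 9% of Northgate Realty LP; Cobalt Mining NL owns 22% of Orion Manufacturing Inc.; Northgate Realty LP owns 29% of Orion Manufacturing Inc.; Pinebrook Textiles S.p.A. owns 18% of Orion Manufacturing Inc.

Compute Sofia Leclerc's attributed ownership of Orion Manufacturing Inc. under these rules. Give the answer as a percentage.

33.53%

Chain via Pinebrook Textiles S.p.A. (R1): 54% × 18% = 9.72% of Orion Manufacturing Inc.
Chain via Northgate Realty LP (R1): 73% × 29% = 21.17% of Orion Manufacturing Inc.
Chain via Cobalt Mining NL (R1): 12% × 22% = 2.64% of Orion Manufacturing Inc.
Aggregating (R2): 9.72% + 21.17% + 2.64% = 33.53%.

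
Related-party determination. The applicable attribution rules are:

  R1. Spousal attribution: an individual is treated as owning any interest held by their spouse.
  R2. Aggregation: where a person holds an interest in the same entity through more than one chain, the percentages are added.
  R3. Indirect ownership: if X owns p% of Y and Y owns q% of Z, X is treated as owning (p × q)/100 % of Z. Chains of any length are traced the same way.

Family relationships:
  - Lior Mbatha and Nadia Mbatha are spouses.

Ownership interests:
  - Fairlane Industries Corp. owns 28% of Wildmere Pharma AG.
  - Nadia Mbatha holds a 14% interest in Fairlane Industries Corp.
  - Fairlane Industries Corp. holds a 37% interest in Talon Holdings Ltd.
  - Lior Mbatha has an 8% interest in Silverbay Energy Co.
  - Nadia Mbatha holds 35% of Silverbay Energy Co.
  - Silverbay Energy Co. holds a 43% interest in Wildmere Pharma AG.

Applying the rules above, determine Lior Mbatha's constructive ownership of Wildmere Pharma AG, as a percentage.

By spousal attribution (R1), Lior Mbatha is treated as also owning Nadia Mbatha's interest in Silverbay Energy Co, giving 8% + 35% = 43%.
By spousal attribution (R1), Lior Mbatha is treated as owning Nadia Mbatha's 14% interest in Fairlane Industries Corp.
Chain via Silverbay Energy Co. (R3): 43% × 43% = 18.49% of Wildmere Pharma AG.
Chain via Fairlane Industries Corp. (R3): 14% × 28% = 3.92% of Wildmere Pharma AG.
Aggregating (R2): 18.49% + 3.92% = 22.41%.

22.41%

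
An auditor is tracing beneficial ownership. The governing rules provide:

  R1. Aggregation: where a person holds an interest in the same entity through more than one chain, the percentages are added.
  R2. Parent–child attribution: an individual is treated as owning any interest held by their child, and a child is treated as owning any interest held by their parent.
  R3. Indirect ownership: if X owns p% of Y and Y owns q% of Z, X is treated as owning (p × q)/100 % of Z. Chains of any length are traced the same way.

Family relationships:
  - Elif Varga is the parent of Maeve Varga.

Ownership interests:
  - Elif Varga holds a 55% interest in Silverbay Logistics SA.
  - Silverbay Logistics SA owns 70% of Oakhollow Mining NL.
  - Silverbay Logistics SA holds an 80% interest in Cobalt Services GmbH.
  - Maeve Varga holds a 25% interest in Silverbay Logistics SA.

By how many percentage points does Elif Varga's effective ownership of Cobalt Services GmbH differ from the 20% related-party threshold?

By parent–child attribution (R2), Elif Varga is treated as also owning Maeve Varga's interest in Silverbay Logistics SA, giving 55% + 25% = 80%.
Chain via Silverbay Logistics SA (R3): 80% × 80% = 64% of Cobalt Services GmbH.
64% exceeds the 20% threshold by 44 percentage points.

44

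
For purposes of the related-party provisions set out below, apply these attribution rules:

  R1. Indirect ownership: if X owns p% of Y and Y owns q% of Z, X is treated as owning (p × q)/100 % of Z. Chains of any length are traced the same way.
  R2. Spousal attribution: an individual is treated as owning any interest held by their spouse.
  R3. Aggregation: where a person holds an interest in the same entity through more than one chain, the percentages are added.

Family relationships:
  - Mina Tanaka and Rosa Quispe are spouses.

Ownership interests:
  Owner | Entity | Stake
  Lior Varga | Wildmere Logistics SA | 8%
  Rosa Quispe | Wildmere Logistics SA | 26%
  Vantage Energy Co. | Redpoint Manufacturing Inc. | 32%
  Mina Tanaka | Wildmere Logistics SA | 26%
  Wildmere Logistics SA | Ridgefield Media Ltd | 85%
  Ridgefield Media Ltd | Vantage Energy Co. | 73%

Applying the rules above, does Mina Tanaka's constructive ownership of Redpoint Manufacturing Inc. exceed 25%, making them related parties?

By spousal attribution (R2), Mina Tanaka is treated as also owning Rosa Quispe's interest in Wildmere Logistics SA, giving 26% + 26% = 52%.
Chain via Wildmere Logistics SA → Ridgefield Media Ltd → Vantage Energy Co. (R1): 52% × 85% × 73% × 32% = 10.32512% of Redpoint Manufacturing Inc.
10.32512% does not exceed the 25% threshold, so Mina is not a related party to Redpoint Manufacturing Inc.

No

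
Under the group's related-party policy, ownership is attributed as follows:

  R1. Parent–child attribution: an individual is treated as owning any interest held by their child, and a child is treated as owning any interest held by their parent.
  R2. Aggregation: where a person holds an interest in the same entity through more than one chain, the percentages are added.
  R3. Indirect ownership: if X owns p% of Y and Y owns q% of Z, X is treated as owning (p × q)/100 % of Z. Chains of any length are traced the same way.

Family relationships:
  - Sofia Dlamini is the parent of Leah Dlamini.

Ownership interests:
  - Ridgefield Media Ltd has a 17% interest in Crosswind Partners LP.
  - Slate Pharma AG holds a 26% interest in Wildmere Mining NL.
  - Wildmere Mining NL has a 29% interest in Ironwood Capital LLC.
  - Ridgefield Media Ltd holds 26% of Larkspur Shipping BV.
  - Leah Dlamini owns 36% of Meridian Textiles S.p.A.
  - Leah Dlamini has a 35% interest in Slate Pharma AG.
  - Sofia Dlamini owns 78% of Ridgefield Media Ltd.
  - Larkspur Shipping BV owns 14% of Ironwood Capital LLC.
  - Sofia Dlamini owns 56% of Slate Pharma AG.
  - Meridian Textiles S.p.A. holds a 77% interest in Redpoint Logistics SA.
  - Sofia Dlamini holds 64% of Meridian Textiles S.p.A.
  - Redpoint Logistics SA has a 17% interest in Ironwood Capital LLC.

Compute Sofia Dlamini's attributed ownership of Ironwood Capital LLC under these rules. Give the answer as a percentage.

By parent–child attribution (R1), Sofia Dlamini is treated as also owning Leah Dlamini's interest in Meridian Textiles S.p.A, giving 64% + 36% = 100%.
By parent–child attribution (R1), Sofia Dlamini is treated as also owning Leah Dlamini's interest in Slate Pharma AG, giving 56% + 35% = 91%.
Chain via Meridian Textiles S.p.A. → Redpoint Logistics SA (R3): 100% × 77% × 17% = 13.09% of Ironwood Capital LLC.
Chain via Slate Pharma AG → Wildmere Mining NL (R3): 91% × 26% × 29% = 6.8614% of Ironwood Capital LLC.
Chain via Ridgefield Media Ltd → Larkspur Shipping BV (R3): 78% × 26% × 14% = 2.8392% of Ironwood Capital LLC.
Aggregating (R2): 13.09% + 6.8614% + 2.8392% = 22.7906%.

22.7906%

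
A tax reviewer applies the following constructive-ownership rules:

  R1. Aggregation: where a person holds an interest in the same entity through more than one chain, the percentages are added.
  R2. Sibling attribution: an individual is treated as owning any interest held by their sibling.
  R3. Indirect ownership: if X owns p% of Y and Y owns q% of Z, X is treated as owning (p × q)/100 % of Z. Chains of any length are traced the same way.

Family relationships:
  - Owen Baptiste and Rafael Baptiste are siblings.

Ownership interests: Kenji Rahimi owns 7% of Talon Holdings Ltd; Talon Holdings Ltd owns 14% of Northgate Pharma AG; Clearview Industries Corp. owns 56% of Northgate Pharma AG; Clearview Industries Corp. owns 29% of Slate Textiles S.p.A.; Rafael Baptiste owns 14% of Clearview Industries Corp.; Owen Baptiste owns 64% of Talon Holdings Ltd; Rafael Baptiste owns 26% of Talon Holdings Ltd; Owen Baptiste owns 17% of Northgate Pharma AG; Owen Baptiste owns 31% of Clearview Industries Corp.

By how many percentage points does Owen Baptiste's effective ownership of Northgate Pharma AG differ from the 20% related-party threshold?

By sibling attribution (R2), Owen Baptiste is treated as also owning Rafael Baptiste's interest in Clearview Industries Corp, giving 31% + 14% = 45%.
By sibling attribution (R2), Owen Baptiste is treated as also owning Rafael Baptiste's interest in Talon Holdings Ltd, giving 64% + 26% = 90%.
Chain via Clearview Industries Corp. (R3): 45% × 56% = 25.2% of Northgate Pharma AG.
Chain via Talon Holdings Ltd (R3): 90% × 14% = 12.6% of Northgate Pharma AG.
Direct interest in Northgate Pharma AG: 17%.
Aggregating (R1): 25.2% + 12.6% + 17% = 54.8%.
54.8% exceeds the 20% threshold by 34.8 percentage points.

34.8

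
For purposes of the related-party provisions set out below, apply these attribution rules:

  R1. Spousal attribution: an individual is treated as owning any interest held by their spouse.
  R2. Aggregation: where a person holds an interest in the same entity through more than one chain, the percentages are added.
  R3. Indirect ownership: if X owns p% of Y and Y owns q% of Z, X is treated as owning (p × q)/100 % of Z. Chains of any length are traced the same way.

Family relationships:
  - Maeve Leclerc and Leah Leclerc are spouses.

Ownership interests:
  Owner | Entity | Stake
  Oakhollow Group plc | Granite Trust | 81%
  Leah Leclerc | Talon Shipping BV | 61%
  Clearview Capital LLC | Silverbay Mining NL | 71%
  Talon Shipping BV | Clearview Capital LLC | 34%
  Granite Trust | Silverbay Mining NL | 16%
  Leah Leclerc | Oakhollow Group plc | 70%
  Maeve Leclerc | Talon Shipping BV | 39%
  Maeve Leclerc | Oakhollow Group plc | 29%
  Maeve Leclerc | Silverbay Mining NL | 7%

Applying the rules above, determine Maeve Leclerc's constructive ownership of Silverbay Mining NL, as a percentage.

By spousal attribution (R1), Maeve Leclerc is treated as also owning Leah Leclerc's interest in Oakhollow Group plc, giving 29% + 70% = 99%.
By spousal attribution (R1), Maeve Leclerc is treated as also owning Leah Leclerc's interest in Talon Shipping BV, giving 39% + 61% = 100%.
Chain via Oakhollow Group plc → Granite Trust (R3): 99% × 81% × 16% = 12.8304% of Silverbay Mining NL.
Chain via Talon Shipping BV → Clearview Capital LLC (R3): 100% × 34% × 71% = 24.14% of Silverbay Mining NL.
Direct interest in Silverbay Mining NL: 7%.
Aggregating (R2): 12.8304% + 24.14% + 7% = 43.9704%.

43.9704%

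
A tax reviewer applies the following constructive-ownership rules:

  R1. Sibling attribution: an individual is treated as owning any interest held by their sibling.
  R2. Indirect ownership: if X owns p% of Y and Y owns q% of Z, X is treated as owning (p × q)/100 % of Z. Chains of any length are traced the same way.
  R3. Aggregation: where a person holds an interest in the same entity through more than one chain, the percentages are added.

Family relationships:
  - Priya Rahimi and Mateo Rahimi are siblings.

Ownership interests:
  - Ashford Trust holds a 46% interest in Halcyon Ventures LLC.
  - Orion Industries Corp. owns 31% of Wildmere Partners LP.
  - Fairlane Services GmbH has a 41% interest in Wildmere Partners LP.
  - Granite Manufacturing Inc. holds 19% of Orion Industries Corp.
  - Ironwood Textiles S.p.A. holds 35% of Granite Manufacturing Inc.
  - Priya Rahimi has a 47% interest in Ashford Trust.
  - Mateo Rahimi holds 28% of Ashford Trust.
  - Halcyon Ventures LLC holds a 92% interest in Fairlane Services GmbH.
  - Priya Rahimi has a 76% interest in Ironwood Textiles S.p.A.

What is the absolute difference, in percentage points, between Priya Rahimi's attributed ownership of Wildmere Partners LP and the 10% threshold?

By sibling attribution (R1), Priya Rahimi is treated as also owning Mateo Rahimi's interest in Ashford Trust, giving 47% + 28% = 75%.
Chain via Ashford Trust → Halcyon Ventures LLC → Fairlane Services GmbH (R2): 75% × 46% × 92% × 41% = 13.0134% of Wildmere Partners LP.
Chain via Ironwood Textiles S.p.A. → Granite Manufacturing Inc. → Orion Industries Corp. (R2): 76% × 35% × 19% × 31% = 1.56674% of Wildmere Partners LP.
Aggregating (R3): 13.0134% + 1.56674% = 14.58014%.
14.58014% exceeds the 10% threshold by 4.58014 percentage points.

4.58014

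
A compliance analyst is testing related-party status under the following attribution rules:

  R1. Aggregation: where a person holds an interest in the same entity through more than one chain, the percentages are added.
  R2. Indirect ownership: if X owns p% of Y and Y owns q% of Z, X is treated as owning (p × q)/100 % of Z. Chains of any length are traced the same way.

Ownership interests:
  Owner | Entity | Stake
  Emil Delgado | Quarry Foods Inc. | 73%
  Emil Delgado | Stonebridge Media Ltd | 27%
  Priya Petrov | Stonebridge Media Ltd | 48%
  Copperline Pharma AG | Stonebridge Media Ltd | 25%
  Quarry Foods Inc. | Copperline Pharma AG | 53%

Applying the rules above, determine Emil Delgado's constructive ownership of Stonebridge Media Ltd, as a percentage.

Chain via Quarry Foods Inc. → Copperline Pharma AG (R2): 73% × 53% × 25% = 9.6725% of Stonebridge Media Ltd.
Direct interest in Stonebridge Media Ltd: 27%.
Aggregating (R1): 9.6725% + 27% = 36.6725%.

36.6725%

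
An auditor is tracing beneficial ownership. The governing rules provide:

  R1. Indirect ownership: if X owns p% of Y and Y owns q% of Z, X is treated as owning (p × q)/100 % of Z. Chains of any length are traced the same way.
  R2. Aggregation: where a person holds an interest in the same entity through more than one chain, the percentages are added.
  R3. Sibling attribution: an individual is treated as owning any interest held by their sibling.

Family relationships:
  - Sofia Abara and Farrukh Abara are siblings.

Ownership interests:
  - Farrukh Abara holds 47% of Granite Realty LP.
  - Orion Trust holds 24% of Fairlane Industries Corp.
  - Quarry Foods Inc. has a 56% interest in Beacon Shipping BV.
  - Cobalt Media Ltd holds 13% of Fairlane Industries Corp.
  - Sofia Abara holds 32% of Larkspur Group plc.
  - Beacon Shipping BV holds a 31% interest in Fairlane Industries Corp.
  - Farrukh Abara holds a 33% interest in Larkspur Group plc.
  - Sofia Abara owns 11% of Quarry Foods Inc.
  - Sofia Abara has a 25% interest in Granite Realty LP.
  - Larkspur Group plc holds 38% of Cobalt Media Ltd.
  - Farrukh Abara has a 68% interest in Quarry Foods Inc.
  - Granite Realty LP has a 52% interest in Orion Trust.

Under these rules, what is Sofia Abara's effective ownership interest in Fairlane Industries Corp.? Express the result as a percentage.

25.911%

By sibling attribution (R3), Sofia Abara is treated as also owning Farrukh Abara's interest in Larkspur Group plc, giving 32% + 33% = 65%.
By sibling attribution (R3), Sofia Abara is treated as also owning Farrukh Abara's interest in Granite Realty LP, giving 25% + 47% = 72%.
By sibling attribution (R3), Sofia Abara is treated as also owning Farrukh Abara's interest in Quarry Foods Inc, giving 11% + 68% = 79%.
Chain via Larkspur Group plc → Cobalt Media Ltd (R1): 65% × 38% × 13% = 3.211% of Fairlane Industries Corp.
Chain via Granite Realty LP → Orion Trust (R1): 72% × 52% × 24% = 8.9856% of Fairlane Industries Corp.
Chain via Quarry Foods Inc. → Beacon Shipping BV (R1): 79% × 56% × 31% = 13.7144% of Fairlane Industries Corp.
Aggregating (R2): 3.211% + 8.9856% + 13.7144% = 25.911%.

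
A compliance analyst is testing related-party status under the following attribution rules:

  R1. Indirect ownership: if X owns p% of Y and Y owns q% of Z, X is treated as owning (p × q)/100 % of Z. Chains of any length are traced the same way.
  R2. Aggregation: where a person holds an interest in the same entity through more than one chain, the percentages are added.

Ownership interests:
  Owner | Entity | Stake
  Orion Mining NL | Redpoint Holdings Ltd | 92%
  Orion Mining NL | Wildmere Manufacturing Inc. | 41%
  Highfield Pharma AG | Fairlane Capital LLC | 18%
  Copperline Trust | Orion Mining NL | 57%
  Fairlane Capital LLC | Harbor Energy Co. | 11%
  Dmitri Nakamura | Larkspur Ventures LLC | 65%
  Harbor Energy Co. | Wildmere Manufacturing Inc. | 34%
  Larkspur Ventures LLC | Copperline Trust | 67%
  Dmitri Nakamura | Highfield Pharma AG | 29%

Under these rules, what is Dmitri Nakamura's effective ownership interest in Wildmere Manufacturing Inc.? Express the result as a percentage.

Chain via Larkspur Ventures LLC → Copperline Trust → Orion Mining NL (R1): 65% × 67% × 57% × 41% = 10.177635% of Wildmere Manufacturing Inc.
Chain via Highfield Pharma AG → Fairlane Capital LLC → Harbor Energy Co. (R1): 29% × 18% × 11% × 34% = 0.195228% of Wildmere Manufacturing Inc.
Aggregating (R2): 10.177635% + 0.195228% = 10.372863%.

10.372863%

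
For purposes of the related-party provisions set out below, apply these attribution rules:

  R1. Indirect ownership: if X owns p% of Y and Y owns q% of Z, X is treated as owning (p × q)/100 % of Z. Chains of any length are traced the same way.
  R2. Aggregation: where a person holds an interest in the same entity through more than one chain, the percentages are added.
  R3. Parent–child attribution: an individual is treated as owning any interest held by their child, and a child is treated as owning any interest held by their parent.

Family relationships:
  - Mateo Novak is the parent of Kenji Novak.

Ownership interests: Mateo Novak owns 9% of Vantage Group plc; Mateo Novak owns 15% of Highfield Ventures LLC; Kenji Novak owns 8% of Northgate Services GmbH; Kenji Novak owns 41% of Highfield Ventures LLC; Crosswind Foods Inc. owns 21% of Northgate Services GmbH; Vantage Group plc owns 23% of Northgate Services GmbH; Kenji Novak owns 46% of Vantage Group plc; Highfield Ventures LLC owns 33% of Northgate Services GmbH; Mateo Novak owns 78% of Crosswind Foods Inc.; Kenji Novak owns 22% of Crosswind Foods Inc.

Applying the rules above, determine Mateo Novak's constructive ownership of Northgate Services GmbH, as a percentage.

By parent–child attribution (R3), Mateo Novak is treated as also owning Kenji Novak's interest in Highfield Ventures LLC, giving 15% + 41% = 56%.
By parent–child attribution (R3), Mateo Novak is treated as also owning Kenji Novak's interest in Vantage Group plc, giving 9% + 46% = 55%.
By parent–child attribution (R3), Mateo Novak is treated as also owning Kenji Novak's interest in Crosswind Foods Inc, giving 78% + 22% = 100%.
By parent–child attribution (R3), Mateo Novak is treated as owning Kenji Novak's 8% interest in Northgate Services GmbH.
Chain via Highfield Ventures LLC (R1): 56% × 33% = 18.48% of Northgate Services GmbH.
Chain via Vantage Group plc (R1): 55% × 23% = 12.65% of Northgate Services GmbH.
Chain via Crosswind Foods Inc. (R1): 100% × 21% = 21% of Northgate Services GmbH.
Direct interest in Northgate Services GmbH: 8%.
Aggregating (R2): 18.48% + 12.65% + 21% + 8% = 60.13%.

60.13%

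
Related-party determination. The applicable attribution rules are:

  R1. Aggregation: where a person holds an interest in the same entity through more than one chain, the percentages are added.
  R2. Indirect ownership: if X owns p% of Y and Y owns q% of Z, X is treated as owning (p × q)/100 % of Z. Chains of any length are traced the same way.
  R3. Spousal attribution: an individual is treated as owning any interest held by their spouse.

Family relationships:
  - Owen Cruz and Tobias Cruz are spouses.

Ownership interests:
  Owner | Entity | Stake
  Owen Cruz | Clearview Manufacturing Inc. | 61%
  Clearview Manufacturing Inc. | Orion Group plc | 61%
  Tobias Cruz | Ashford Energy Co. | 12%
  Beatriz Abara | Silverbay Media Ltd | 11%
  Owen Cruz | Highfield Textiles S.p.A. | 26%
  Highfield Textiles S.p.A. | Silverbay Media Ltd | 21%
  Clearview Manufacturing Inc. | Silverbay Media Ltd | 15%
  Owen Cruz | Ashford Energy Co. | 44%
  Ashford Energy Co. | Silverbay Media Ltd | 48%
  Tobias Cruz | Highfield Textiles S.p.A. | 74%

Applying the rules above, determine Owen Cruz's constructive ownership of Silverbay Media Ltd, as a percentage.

57.03%

By spousal attribution (R3), Owen Cruz is treated as also owning Tobias Cruz's interest in Highfield Textiles S.p.A, giving 26% + 74% = 100%.
By spousal attribution (R3), Owen Cruz is treated as also owning Tobias Cruz's interest in Ashford Energy Co, giving 44% + 12% = 56%.
Chain via Highfield Textiles S.p.A. (R2): 100% × 21% = 21% of Silverbay Media Ltd.
Chain via Ashford Energy Co. (R2): 56% × 48% = 26.88% of Silverbay Media Ltd.
Chain via Clearview Manufacturing Inc. (R2): 61% × 15% = 9.15% of Silverbay Media Ltd.
Aggregating (R1): 21% + 26.88% + 9.15% = 57.03%.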